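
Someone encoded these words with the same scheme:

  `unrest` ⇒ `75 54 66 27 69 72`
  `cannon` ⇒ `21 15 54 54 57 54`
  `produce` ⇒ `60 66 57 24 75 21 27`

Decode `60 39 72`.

pit

u(#21)→75 and n(#14)→54: differences scale by 3, so n = 3·pos + 12. With a=1..z=26, the number is 3·pos + 12.
Undoing it on 60 39 72: 60→(60−12)÷3=16=p, 39→(39−12)÷3=9=i, 72→(72−12)÷3=20=t.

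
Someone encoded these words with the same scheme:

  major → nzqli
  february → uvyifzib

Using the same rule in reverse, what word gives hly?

sob

Each pair mirrors across the alphabet (m↔n, a↔z, j↔q): positions sum to 25. Each letter is replaced by its mirror in the alphabet: a↔z, b↔y, c↔x, and so on (the Atbash cipher).
Decoding hly: h↔s, l↔o, y↔b.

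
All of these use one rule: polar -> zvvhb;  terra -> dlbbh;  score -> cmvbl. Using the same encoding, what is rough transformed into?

The shift depends on letter class: consonant p→z is +10, but vowel o→v is +7. Vowels shift forward by 7 and consonants shift forward by 10.
On rough: r(cons)+10=b, o(vowel)+7=v, u(vowel)+7=b, g(cons)+10=q, h(cons)+10=r.

bvbqr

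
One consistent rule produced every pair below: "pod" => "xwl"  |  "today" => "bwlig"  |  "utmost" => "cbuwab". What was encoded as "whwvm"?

ozone

Compare letters: p→x is +8, o→w is +8, d→l is +8 — a constant shift. It's a constant shift of +8 (ROT8).
Undoing it on whwvm: w−8=o, h−8=z, w−8=o, v−8=n, m−8=e.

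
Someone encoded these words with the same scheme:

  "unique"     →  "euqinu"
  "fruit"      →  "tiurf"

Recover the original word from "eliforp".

profile

The output letters match the input read backwards: unique reversed is euqinu. It's just the letters in reverse order.
Undoing it on eliforp: then reverse → profile.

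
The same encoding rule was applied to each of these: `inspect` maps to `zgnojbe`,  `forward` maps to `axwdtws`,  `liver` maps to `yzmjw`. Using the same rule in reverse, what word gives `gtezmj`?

i(8)→z(25) and n(13)→g(6) fit y≡17x+19 (mod 26); the inverse of 17 mod 26 is 23. Treating letters as 0–25, the rule is x ↦ 17x + 19 (mod 26).
Decoding gtezmj: g(6)→23·(6−19)≡13=n; t(19)→23·(19−19)≡0=a; e(4)→23·(4−19)≡19=t; z(25)→23·(25−19)≡8=i; m(12)→23·(12−19)≡21=v; j(9)→23·(9−19)≡4=e (all mod 26).

native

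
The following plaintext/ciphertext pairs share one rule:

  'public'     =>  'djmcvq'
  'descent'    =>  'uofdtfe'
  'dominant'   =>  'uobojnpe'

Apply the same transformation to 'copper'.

sfqqpd

The word is reversed, then every letter is shifted forward by 1.
Applying it to copper: reverse → reppoc; then shift: r+1=s, e+1=f, p+1=q, p+1=q, o+1=p, c+1=d.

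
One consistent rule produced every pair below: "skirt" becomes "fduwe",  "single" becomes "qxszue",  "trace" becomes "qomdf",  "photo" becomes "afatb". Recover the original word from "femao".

coast

The output letters match the input read backwards, each shifted +12: skirt reversed is triks. Two steps: reverse the string, then apply a Caesar shift of +12.
Decoding femao: shift back: f−12=t, e−12=s, m−12=a, a−12=o, o−12=c → tsaoc; then reverse → coast.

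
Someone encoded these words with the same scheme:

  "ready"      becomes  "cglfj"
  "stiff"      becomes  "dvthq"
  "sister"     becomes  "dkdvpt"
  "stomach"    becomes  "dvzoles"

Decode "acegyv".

Shifts by position in ready: pos 0: r→c (+11), pos 1: e→g (+2), pos 2: a→l (+11), pos 3: d→f (+2) — repeating every 2. The shifts repeat in a cycle of length 2: positions 0,1,… shift by +11, +2, then the pattern repeats.
Reversing it on acegyv: a−11=p, c−2=a, e−11=t, g−2=e, y−11=n, v−2=t.

patent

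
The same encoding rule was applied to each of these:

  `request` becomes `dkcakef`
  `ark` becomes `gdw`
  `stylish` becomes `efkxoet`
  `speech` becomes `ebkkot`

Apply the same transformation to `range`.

dgzsk

The shift depends on letter class: consonant r→d is +12, but vowel e→k is +6. Vowels shift forward by 6 and consonants shift forward by 12.
Applying it to range: r(cons)+12=d, a(vowel)+6=g, n(cons)+12=z, g(cons)+12=s, e(vowel)+6=k.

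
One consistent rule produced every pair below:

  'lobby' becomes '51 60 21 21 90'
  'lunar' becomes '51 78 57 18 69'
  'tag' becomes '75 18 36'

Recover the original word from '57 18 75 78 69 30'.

l(#12)→51 and o(#15)→60: differences scale by 3, so n = 3·pos + 15. Each letter becomes 3×(its alphabet position, a=1..z=26) + 15.
Reversing it on 57 18 75 78 69 30: 57→(57−15)÷3=14=n, 18→(18−15)÷3=1=a, 75→(75−15)÷3=20=t, 78→(78−15)÷3=21=u, 69→(69−15)÷3=18=r, 30→(30−15)÷3=5=e.

nature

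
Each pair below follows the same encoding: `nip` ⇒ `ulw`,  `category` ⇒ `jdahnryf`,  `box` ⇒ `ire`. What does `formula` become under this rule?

mrytxsd

The shift depends on letter class: consonant n→u is +7, but vowel i→l is +3. Vowels shift forward by 3 and consonants shift forward by 7.
On formula: f(cons)+7=m, o(vowel)+3=r, r(cons)+7=y, m(cons)+7=t, u(vowel)+3=x, l(cons)+7=s, a(vowel)+3=d.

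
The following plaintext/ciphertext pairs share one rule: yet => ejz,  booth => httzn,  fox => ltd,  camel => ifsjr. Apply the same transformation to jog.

The shift depends on letter class: consonant y→e is +6, but vowel e→j is +5. Vowels shift forward by 5 and consonants shift forward by 6.
For jog: j(cons)+6=p, o(vowel)+5=t, g(cons)+6=m.

ptm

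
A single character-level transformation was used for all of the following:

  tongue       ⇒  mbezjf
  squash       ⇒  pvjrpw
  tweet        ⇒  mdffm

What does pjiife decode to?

t(19)→m(12) and o(14)→b(1) fit y≡23x+17 (mod 26); the inverse of 23 mod 26 is 17. This is an affine cipher: with a=0,…,z=25, each position x becomes (23x+17) mod 26.
Undoing it on pjiife: p(15)→17·(15−17)≡18=s; j(9)→17·(9−17)≡20=u; i(8)→17·(8−17)≡3=d; i(8)→17·(8−17)≡3=d; f(5)→17·(5−17)≡4=e; e(4)→17·(4−17)≡13=n (all mod 26).

sudden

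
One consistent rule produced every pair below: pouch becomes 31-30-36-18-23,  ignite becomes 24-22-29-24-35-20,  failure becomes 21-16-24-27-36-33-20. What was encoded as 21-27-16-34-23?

flash

p is letter #16 and maps to 31: an offset of 15. The number is (letter's place in the alphabet, a=1) + 15.
Decoding 21-27-16-34-23: 21→(21−15)÷1=6=f, 27→(27−15)÷1=12=l, 16→(16−15)÷1=1=a, 34→(34−15)÷1=19=s, 23→(23−15)÷1=8=h.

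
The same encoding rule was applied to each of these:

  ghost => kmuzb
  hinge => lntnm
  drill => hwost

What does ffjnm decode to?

Letter i (0-indexed) is shifted by i+4, so successive shifts are 4, 5, 6, ….
Decoding ffjnm: f−4=b, f−5=a, j−6=d, n−7=g, m−8=e.

badge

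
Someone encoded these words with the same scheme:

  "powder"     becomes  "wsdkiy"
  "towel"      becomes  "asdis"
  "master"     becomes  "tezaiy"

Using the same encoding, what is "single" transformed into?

The shift depends on letter class: consonant p→w is +7, but vowel o→s is +4. Two shifts are in play — +4 for a/e/i/o/u, +7 for every other letter.
Applying it to single: s(cons)+7=z, i(vowel)+4=m, n(cons)+7=u, g(cons)+7=n, l(cons)+7=s, e(vowel)+4=i.

zmunsi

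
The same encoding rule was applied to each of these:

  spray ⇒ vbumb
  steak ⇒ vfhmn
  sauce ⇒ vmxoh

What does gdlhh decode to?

The shifts repeat in a cycle of length 2: positions 0,1,… shift by +3, +12, then the pattern repeats.
Reversing it on gdlhh: g−3=d, d−12=r, l−3=i, h−12=v, h−3=e.

drive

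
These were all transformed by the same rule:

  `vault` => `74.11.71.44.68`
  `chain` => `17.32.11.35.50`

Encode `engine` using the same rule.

23.50.29.35.50.23

v(#22)→74 and a(#1)→11: differences scale by 3, so n = 3·pos + 8. Each letter becomes 3×(its alphabet position, a=1..z=26) + 8.
For engine: e=5→23, n=14→50, g=7→29, i=9→35, n=14→50, e=5→23.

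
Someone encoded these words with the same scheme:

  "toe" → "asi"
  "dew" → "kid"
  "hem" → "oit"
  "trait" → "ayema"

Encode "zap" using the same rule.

The shift depends on letter class: consonant t→a is +7, but vowel o→s is +4. The rule splits by letter class: vowels +4, consonants +7.
For zap: z(cons)+7=g, a(vowel)+4=e, p(cons)+7=w.

gew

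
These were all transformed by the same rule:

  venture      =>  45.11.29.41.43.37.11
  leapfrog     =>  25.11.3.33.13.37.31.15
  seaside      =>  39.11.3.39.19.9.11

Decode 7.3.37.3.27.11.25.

caramel

v(#22)→45 and e(#5)→11: differences scale by 2, so n = 2·pos + 1. With a=1..z=26, the number is 2·pos + 1.
Decoding 7.3.37.3.27.11.25: 7→(7−1)÷2=3=c, 3→(3−1)÷2=1=a, 37→(37−1)÷2=18=r, 3→(3−1)÷2=1=a, 27→(27−1)÷2=13=m, 11→(11−1)÷2=5=e, 25→(25−1)÷2=12=l.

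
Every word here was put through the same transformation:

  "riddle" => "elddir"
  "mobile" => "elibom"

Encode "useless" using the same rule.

It's just the letters in reverse order.
For useless: reverse → sselesu.

sselesu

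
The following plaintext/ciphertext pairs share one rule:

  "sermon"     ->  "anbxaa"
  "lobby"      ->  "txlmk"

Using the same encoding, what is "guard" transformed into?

odkcp

The shift increases by 1 at each position, starting from +8: 8, 9, 10, ….
For guard: g+8=o, u+9=d, a+10=k, r+11=c, d+12=p.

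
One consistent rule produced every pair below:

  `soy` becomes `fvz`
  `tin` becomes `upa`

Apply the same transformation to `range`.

lnuhy

The output letters match the input read backwards, each shifted +7: soy reversed is yos. Read the word backwards and shift each letter +7.
Applying it to range: reverse → egnar; then shift: e+7=l, g+7=n, n+7=u, a+7=h, r+7=y.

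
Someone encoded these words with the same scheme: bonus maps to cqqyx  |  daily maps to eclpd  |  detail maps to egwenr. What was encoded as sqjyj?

rogue

Each letter shifts forward by (position + 1), i.e. 1, 2, 3, … — the shift grows by one for each successive letter.
Undoing it on sqjyj: s−1=r, q−2=o, j−3=g, y−4=u, j−5=e.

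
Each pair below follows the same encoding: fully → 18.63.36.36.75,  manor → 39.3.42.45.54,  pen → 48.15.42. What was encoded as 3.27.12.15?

aide

f(#6)→18 and u(#21)→63: differences scale by 3, so n = 3·pos + 0. Each letter becomes 3×(its alphabet position, a=1..z=26).
Undoing it on 3.27.12.15: 3→(3−0)÷3=1=a, 27→(27−0)÷3=9=i, 12→(12−0)÷3=4=d, 15→(15−0)÷3=5=e.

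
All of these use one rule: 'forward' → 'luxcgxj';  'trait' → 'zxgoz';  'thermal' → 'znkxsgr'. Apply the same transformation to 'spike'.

Every letter moves 6 places later in the alphabet, wrapping around z→a.
For spike: s+6=y, p+6=v, i+6=o, k+6=q, e+6=k.

yvoqk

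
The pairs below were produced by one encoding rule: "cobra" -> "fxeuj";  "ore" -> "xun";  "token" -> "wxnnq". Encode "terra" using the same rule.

wnuuj

The rule splits by letter class: vowels +9, consonants +3.
Applying it to terra: t(cons)+3=w, e(vowel)+9=n, r(cons)+3=u, r(cons)+3=u, a(vowel)+9=j.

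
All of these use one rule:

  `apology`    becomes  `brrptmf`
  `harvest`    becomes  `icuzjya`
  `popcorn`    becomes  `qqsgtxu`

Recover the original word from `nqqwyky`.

monster

In apology: a→b is +1, p→r is +2, o→r is +3, l→p is +4 — the shift increases by 1 each position. Letter i (0-indexed) is shifted by i+1, so successive shifts are 1, 2, 3, ….
Reversing it on nqqwyky: n−1=m, q−2=o, q−3=n, w−4=s, y−5=t, k−6=e, y−7=r.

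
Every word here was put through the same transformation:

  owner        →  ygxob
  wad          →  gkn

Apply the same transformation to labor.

Each letter is shifted forward by 10 in the alphabet (a Caesar shift of +10).
On labor: l+10=v, a+10=k, b+10=l, o+10=y, r+10=b.

vklyb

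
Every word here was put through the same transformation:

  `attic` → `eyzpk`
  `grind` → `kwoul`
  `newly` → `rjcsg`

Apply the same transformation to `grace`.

Each letter shifts forward by (position + 4), i.e. 4, 5, 6, … — the shift grows by one for each successive letter.
For grace: g+4=k, r+5=w, a+6=g, c+7=j, e+8=m.

kwgjm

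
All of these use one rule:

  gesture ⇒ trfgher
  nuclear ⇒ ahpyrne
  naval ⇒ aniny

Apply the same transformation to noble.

aboyr

Compare letters: g→t is +13, e→r is +13, s→f is +13 — a constant shift. It's a constant shift of +13 (ROT13).
For noble: n+13=a, o+13=b, b+13=o, l+13=y, e+13=r.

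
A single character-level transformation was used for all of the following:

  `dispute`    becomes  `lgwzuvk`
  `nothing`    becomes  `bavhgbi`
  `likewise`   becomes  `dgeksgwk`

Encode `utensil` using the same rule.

uvkbwgd

This is an affine cipher: with a=0,…,z=25, each position x becomes (25x+14) mod 26.
Applying it to utensil: u(20)→25·20+14≡20=u; t(19)→25·19+14≡21=v; e(4)→25·4+14≡10=k; n(13)→25·13+14≡1=b; s(18)→25·18+14≡22=w; i(8)→25·8+14≡6=g; l(11)→25·11+14≡3=d (all mod 26).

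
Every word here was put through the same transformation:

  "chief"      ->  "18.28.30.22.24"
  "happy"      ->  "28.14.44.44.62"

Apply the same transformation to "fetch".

Each letter becomes 2×(its alphabet position, a=1..z=26) + 12.
Applying it to fetch: f=6→24, e=5→22, t=20→52, c=3→18, h=8→28.

24.22.52.18.28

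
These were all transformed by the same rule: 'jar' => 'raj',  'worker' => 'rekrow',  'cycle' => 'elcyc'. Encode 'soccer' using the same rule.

The output letters match the input read backwards: jar reversed is raj. It's just the letters in reverse order.
For soccer: reverse → reccos.

reccos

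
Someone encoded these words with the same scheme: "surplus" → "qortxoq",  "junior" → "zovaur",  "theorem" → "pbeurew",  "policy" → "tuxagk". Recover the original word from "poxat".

Treating letters as 0–25, the rule is x ↦ 25x + 8 (mod 26).
Decoding poxat: p(15)→25·(15−8)≡19=t; o(14)→25·(14−8)≡20=u; x(23)→25·(23−8)≡11=l; a(0)→25·(0−8)≡8=i; t(19)→25·(19−8)≡15=p (all mod 26).

tulip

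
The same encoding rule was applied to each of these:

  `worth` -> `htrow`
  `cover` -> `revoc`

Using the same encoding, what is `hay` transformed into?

yah

The output letters match the input read backwards: worth reversed is htrow. The word is simply reversed.
On hay: reverse → yah.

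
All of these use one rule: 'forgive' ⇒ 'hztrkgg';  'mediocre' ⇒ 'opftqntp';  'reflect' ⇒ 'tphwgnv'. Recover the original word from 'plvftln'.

Shifts by position in forgive: pos 0: f→h (+2), pos 1: o→z (+11), pos 2: r→t (+2), pos 3: g→r (+11) — repeating every 2. The shifts repeat in a cycle of length 2: positions 0,1,… shift by +2, +11, then the pattern repeats.
Undoing it on plvftln: p−2=n, l−11=a, v−2=t, f−11=u, t−2=r, l−11=a, n−2=l.

natural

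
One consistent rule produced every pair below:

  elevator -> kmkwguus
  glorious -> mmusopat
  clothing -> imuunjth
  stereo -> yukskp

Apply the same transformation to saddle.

Shifts by position in elevator: pos 0: e→k (+6), pos 1: l→m (+1), pos 2: e→k (+6), pos 3: v→w (+1) — repeating every 2. A repeating key of period 2 is used — shifts +6, +1 over and over.
For saddle: s+6=y, a+1=b, d+6=j, d+1=e, l+6=r, e+1=f.

ybjerf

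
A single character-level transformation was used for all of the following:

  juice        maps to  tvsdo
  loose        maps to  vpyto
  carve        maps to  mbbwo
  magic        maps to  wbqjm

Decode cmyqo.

slope

Shifts by position in juice: pos 0: j→t (+10), pos 1: u→v (+1), pos 2: i→s (+10), pos 3: c→d (+1) — repeating every 2. It's a Vigenère-style cipher with numeric key [10,1]: position i shifts by key[i mod 2].
Reversing it on cmyqo: c−10=s, m−1=l, y−10=o, q−1=p, o−10=e.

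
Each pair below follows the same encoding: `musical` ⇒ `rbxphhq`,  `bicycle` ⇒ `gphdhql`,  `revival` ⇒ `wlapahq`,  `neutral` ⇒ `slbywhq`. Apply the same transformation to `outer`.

vbylw

The shift depends on letter class: consonant m→r is +5, but vowel u→b is +7. Two shifts are in play — +7 for a/e/i/o/u, +5 for every other letter.
Applying it to outer: o(vowel)+7=v, u(vowel)+7=b, t(cons)+5=y, e(vowel)+7=l, r(cons)+5=w.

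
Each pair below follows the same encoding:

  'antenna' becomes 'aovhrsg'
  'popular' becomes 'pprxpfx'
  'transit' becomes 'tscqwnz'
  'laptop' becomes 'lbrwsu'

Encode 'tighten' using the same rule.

tjikxjt

Letter i (0-indexed) is shifted by i+0, so successive shifts are 0, 1, 2, ….
Applying it to tighten: t+0=t, i+1=j, g+2=i, h+3=k, t+4=x, e+5=j, n+6=t.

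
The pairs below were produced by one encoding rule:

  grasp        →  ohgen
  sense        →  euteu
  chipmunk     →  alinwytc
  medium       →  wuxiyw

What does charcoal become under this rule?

alghaqgz

g(6)→o(14) and r(17)→h(7) fit y≡23x+6 (mod 26); the inverse of 23 mod 26 is 17. Treating letters as 0–25, the rule is x ↦ 23x + 6 (mod 26).
For charcoal: c(2)→23·2+6≡0=a; h(7)→23·7+6≡11=l; a(0)→23·0+6≡6=g; r(17)→23·17+6≡7=h; c(2)→23·2+6≡0=a; o(14)→23·14+6≡16=q; a(0)→23·0+6≡6=g; l(11)→23·11+6≡25=z (all mod 26).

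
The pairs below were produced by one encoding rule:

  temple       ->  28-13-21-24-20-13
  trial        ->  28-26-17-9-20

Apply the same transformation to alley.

t is letter #20 and maps to 28: an offset of 8. Letters become their 1-based position plus 8 (so a→9, b→10, …).
For alley: a=1→9, l=12→20, l=12→20, e=5→13, y=25→33.

9-20-20-13-33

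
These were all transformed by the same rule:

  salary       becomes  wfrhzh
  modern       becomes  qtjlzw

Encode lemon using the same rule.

pjsvv

In salary: s→w is +4, a→f is +5, l→r is +6, a→h is +7 — the shift increases by 1 each position. The shift increases by 1 at each position, starting from +4: 4, 5, 6, ….
On lemon: l+4=p, e+5=j, m+6=s, o+7=v, n+8=v.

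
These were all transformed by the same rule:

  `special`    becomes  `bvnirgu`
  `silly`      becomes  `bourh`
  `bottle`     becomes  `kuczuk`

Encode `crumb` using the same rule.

Shifts by position in special: pos 0: s→b (+9), pos 1: p→v (+6), pos 2: e→n (+9), pos 3: c→i (+6) — repeating every 2. A repeating key of period 2 is used — shifts +9, +6 over and over.
On crumb: c+9=l, r+6=x, u+9=d, m+6=s, b+9=k.

lxdsk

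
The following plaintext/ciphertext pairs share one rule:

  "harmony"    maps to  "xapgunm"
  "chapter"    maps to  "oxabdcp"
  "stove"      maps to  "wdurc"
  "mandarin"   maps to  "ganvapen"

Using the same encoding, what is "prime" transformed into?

h(7)→x(23) and a(0)→a(0) fit y≡7x+0 (mod 26); the inverse of 7 mod 26 is 15. Each letter's alphabet position (a=0..z=25) is mapped through 7·x+0 mod 26 — an affine cipher.
Applying it to prime: p(15)→7·15+0≡1=b; r(17)→7·17+0≡15=p; i(8)→7·8+0≡4=e; m(12)→7·12+0≡6=g; e(4)→7·4+0≡2=c (all mod 26).

bpegc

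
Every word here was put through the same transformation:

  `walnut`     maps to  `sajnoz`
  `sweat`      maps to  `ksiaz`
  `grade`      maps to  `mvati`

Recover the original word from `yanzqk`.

mantis

w(22)→s(18) and a(0)→a(0) fit y≡15x+0 (mod 26); the inverse of 15 mod 26 is 7. Each letter's alphabet position (a=0..z=25) is mapped through 15·x+0 mod 26 — an affine cipher.
Undoing it on yanzqk: y(24)→7·(24−0)≡12=m; a(0)→7·(0−0)≡0=a; n(13)→7·(13−0)≡13=n; z(25)→7·(25−0)≡19=t; q(16)→7·(16−0)≡8=i; k(10)→7·(10−0)≡18=s (all mod 26).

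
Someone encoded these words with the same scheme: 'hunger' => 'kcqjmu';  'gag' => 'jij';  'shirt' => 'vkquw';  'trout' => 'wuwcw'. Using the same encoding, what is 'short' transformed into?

vkwuw

The shift depends on letter class: consonant h→k is +3, but vowel u→c is +8. The rule splits by letter class: vowels +8, consonants +3.
Applying it to short: s(cons)+3=v, h(cons)+3=k, o(vowel)+8=w, r(cons)+3=u, t(cons)+3=w.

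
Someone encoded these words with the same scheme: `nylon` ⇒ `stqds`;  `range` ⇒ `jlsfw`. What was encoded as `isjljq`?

The output letters match the input read backwards, each shifted +5: nylon reversed is nolyn. Read the word backwards and shift each letter +5.
Reversing it on isjljq: shift back: i−5=d, s−5=n, j−5=e, l−5=g, j−5=e, q−5=l → dnegel; then reverse → legend.

legend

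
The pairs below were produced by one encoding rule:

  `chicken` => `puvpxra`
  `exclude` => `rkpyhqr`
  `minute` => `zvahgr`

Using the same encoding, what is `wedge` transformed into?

jrqtr

Compare letters: c→p is +13, h→u is +13, i→v is +13 — a constant shift. Every letter moves 13 places later in the alphabet, wrapping around z→a.
On wedge: w+13=j, e+13=r, d+13=q, g+13=t, e+13=r.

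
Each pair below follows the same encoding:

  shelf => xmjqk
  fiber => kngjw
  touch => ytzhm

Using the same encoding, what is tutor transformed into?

yzytw

Compare letters: s→x is +5, h→m is +5, e→j is +5 — a constant shift. It's a constant shift of +5 (ROT5).
Applying it to tutor: t+5=y, u+5=z, t+5=y, o+5=t, r+5=w.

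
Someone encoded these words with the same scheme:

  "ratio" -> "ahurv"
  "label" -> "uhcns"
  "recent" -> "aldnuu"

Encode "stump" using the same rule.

bavvw

Shifts by position in ratio: pos 0: r→a (+9), pos 1: a→h (+7), pos 2: t→u (+1), pos 3: i→r (+9), pos 4: o→v (+7) — repeating every 3. A repeating key of period 3 is used — shifts +9, +7, +1 over and over.
On stump: s+9=b, t+7=a, u+1=v, m+9=v, p+7=w.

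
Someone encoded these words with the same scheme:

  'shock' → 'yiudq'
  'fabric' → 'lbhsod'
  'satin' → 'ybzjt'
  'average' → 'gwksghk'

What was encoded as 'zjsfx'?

timer

Shifts by position in shock: pos 0: s→y (+6), pos 1: h→i (+1), pos 2: o→u (+6), pos 3: c→d (+1) — repeating every 2. The shifts repeat in a cycle of length 2: positions 0,1,… shift by +6, +1, then the pattern repeats.
Decoding zjsfx: z−6=t, j−1=i, s−6=m, f−1=e, x−6=r.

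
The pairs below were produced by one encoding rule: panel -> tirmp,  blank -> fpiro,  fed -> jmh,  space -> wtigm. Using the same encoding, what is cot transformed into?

The shift depends on letter class: consonant p→t is +4, but vowel a→i is +8. Vowels shift forward by 8 and consonants shift forward by 4.
Applying it to cot: c(cons)+4=g, o(vowel)+8=w, t(cons)+4=x.

gwx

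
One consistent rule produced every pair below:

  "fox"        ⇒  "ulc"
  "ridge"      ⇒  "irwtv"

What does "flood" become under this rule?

Letters are reflected about the middle of the alphabet (position → 25−position): Atbash.
On flood: f↔u, l↔o, o↔l, o↔l, d↔w.

uollw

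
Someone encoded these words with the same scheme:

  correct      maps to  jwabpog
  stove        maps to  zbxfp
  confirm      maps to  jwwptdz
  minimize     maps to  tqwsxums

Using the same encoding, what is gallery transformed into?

niuvpdl

Each letter shifts forward by (position + 7), i.e. 7, 8, 9, … — the shift grows by one for each successive letter.
On gallery: g+7=n, a+8=i, l+9=u, l+10=v, e+11=p, r+12=d, y+13=l.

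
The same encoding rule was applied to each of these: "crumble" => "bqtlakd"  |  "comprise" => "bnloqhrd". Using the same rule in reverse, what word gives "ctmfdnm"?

Compare letters: c→b is +25, r→q is +25, u→t is +25 — a constant shift. Each letter is shifted forward by 25 in the alphabet (a Caesar shift of +25).
Undoing it on ctmfdnm: c−25=d, t−25=u, m−25=n, f−25=g, d−25=e, n−25=o, m−25=n.

dungeon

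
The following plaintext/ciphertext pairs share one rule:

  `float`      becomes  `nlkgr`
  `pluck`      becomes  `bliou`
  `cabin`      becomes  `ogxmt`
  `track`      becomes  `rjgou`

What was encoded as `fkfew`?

f(5)→n(13) and l(11)→l(11) fit y≡17x+6 (mod 26); the inverse of 17 mod 26 is 23. Treating letters as 0–25, the rule is x ↦ 17x + 6 (mod 26).
Reversing it on fkfew: f(5)→23·(5−6)≡3=d; k(10)→23·(10−6)≡14=o; f(5)→23·(5−6)≡3=d; e(4)→23·(4−6)≡6=g; w(22)→23·(22−6)≡4=e (all mod 26).

dodge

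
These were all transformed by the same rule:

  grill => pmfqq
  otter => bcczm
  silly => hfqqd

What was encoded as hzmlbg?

Treating letters as 0–25, the rule is x ↦ 21x + 19 (mod 26).
Decoding hzmlbg: h(7)→5·(7−19)≡18=s; z(25)→5·(25−19)≡4=e; m(12)→5·(12−19)≡17=r; l(11)→5·(11−19)≡12=m; b(1)→5·(1−19)≡14=o; g(6)→5·(6−19)≡13=n (all mod 26).

sermon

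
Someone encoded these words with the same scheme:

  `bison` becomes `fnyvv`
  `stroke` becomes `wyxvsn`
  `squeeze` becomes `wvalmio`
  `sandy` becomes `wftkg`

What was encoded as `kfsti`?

gamma

In bison: b→f is +4, i→n is +5, s→y is +6, o→v is +7 — the shift increases by 1 each position. Each letter shifts forward by (position + 4), i.e. 4, 5, 6, … — the shift grows by one for each successive letter.
Decoding kfsti: k−4=g, f−5=a, s−6=m, t−7=m, i−8=a.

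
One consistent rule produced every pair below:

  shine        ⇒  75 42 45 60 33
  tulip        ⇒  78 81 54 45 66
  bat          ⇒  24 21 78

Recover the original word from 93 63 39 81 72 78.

s(#19)→75 and h(#8)→42: differences scale by 3, so n = 3·pos + 18. The formula is n = 3×(alphabet index, a=1) + 18.
Reversing it on 93 63 39 81 72 78: 93→(93−18)÷3=25=y, 63→(63−18)÷3=15=o, 39→(39−18)÷3=7=g, 81→(81−18)÷3=21=u, 72→(72−18)÷3=18=r, 78→(78−18)÷3=20=t.

yogurt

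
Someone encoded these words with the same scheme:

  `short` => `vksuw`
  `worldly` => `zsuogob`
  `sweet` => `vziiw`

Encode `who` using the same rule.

zks

The shift depends on letter class: consonant s→v is +3, but vowel o→s is +4. Two shifts are in play — +4 for a/e/i/o/u, +3 for every other letter.
Applying it to who: w(cons)+3=z, h(cons)+3=k, o(vowel)+4=s.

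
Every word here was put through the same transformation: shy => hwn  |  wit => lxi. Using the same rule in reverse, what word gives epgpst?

parade

Compare letters: s→h is +15, h→w is +15, y→n is +15 — a constant shift. It's a constant shift of +15 (ROT15).
Undoing it on epgpst: e−15=p, p−15=a, g−15=r, p−15=a, s−15=d, t−15=e.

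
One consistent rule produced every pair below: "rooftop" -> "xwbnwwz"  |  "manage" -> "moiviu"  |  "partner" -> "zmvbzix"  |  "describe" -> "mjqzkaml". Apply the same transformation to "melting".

ovqbtmu

The word is reversed, then every letter is shifted forward by 8.
Applying it to melting: reverse → gnitlem; then shift: g+8=o, n+8=v, i+8=q, t+8=b, l+8=t, e+8=m, m+8=u.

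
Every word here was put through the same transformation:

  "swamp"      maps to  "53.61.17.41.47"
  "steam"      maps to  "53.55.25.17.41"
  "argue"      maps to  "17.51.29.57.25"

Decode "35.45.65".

s(#19)→53 and w(#23)→61: differences scale by 2, so n = 2·pos + 15. The formula is n = 2×(alphabet index, a=1) + 15.
Undoing it on 35.45.65: 35→(35−15)÷2=10=j, 45→(45−15)÷2=15=o, 65→(65−15)÷2=25=y.

joy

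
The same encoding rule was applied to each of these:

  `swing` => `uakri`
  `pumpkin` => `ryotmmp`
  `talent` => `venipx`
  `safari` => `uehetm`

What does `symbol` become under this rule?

ucofqp

A repeating key of period 2 is used — shifts +2, +4 over and over.
For symbol: s+2=u, y+4=c, m+2=o, b+4=f, o+2=q, l+4=p.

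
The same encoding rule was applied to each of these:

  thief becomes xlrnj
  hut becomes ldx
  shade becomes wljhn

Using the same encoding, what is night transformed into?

rrklx

The shift depends on letter class: consonant t→x is +4, but vowel i→r is +9. The rule splits by letter class: vowels +9, consonants +4.
On night: n(cons)+4=r, i(vowel)+9=r, g(cons)+4=k, h(cons)+4=l, t(cons)+4=x.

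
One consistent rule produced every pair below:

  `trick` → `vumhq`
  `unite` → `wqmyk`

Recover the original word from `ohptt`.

melon

In trick: t→v is +2, r→u is +3, i→m is +4, c→h is +5 — the shift increases by 1 each position. Each letter shifts forward by (position + 2), i.e. 2, 3, 4, … — the shift grows by one for each successive letter.
Undoing it on ohptt: o−2=m, h−3=e, p−4=l, t−5=o, t−6=n.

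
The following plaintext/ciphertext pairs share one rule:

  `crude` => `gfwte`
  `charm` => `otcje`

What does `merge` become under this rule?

The output letters match the input read backwards, each shifted +2: crude reversed is edurc. Two steps: reverse the string, then apply a Caesar shift of +2.
For merge: reverse → egrem; then shift: e+2=g, g+2=i, r+2=t, e+2=g, m+2=o.

gitgo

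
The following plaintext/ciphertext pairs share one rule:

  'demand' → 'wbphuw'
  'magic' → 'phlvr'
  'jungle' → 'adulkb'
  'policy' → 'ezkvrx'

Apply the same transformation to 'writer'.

novybo

d(3)→w(22) and e(4)→b(1) fit y≡5x+7 (mod 26); the inverse of 5 mod 26 is 21. This is an affine cipher: with a=0,…,z=25, each position x becomes (5x+7) mod 26.
For writer: w(22)→5·22+7≡13=n; r(17)→5·17+7≡14=o; i(8)→5·8+7≡21=v; t(19)→5·19+7≡24=y; e(4)→5·4+7≡1=b; r(17)→5·17+7≡14=o (all mod 26).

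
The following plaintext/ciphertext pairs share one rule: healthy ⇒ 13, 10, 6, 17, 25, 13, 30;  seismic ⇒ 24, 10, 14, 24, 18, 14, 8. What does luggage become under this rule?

17, 26, 12, 12, 6, 12, 10

h is letter #8 and maps to 13: an offset of 5. Each letter is replaced by its alphabet position (a=1..z=26) + 5.
Applying it to luggage: l=12→17, u=21→26, g=7→12, g=7→12, a=1→6, g=7→12, e=5→10.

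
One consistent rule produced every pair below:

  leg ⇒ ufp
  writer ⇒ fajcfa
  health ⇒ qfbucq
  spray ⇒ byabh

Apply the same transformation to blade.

The rule splits by letter class: vowels +1, consonants +9.
Applying it to blade: b(cons)+9=k, l(cons)+9=u, a(vowel)+1=b, d(cons)+9=m, e(vowel)+1=f.

kubmf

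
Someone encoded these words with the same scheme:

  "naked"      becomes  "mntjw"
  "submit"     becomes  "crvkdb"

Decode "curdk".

Read the word backwards and shift each letter +9.
Decoding curdk: shift back: c−9=t, u−9=l, r−9=i, d−9=u, k−9=b → tliub; then reverse → built.

built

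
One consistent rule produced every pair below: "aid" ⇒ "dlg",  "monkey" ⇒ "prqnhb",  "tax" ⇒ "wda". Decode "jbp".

Each letter is shifted forward by 3 in the alphabet (a Caesar shift of +3).
Undoing it on jbp: j−3=g, b−3=y, p−3=m.

gym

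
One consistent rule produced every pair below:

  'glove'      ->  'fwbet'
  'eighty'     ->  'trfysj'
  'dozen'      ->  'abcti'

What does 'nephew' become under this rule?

g(6)→f(5) and l(11)→w(22) fit y≡19x+21 (mod 26); the inverse of 19 mod 26 is 11. Each letter's alphabet position (a=0..z=25) is mapped through 19·x+21 mod 26 — an affine cipher.
For nephew: n(13)→19·13+21≡8=i; e(4)→19·4+21≡19=t; p(15)→19·15+21≡20=u; h(7)→19·7+21≡24=y; e(4)→19·4+21≡19=t; w(22)→19·22+21≡23=x (all mod 26).

ituytx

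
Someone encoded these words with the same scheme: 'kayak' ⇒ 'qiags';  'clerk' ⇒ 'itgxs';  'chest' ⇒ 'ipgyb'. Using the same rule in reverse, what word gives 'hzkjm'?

The shifts repeat in a cycle of length 3: positions 0,1,… shift by +6, +8, +2, then the pattern repeats.
Decoding hzkjm: h−6=b, z−8=r, k−2=i, j−6=d, m−8=e.

bride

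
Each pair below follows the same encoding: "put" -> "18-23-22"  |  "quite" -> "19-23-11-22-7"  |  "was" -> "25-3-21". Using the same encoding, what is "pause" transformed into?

18-3-23-21-7

Letters become their 1-based position plus 2 (so a→3, b→4, …).
For pause: p=16→18, a=1→3, u=21→23, s=19→21, e=5→7.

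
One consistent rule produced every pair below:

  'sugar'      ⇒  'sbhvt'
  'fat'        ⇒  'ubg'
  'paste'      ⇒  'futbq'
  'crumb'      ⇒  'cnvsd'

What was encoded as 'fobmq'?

The word is reversed, then every letter is shifted forward by 1.
Undoing it on fobmq: shift back: f−1=e, o−1=n, b−1=a, m−1=l, q−1=p → enalp; then reverse → plane.

plane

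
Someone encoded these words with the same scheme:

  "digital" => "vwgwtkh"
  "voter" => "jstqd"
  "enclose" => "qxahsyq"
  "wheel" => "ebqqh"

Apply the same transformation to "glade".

d(3)→v(21) and i(8)→w(22) fit y≡21x+10 (mod 26); the inverse of 21 mod 26 is 5. Each letter's alphabet position (a=0..z=25) is mapped through 21·x+10 mod 26 — an affine cipher.
On glade: g(6)→21·6+10≡6=g; l(11)→21·11+10≡7=h; a(0)→21·0+10≡10=k; d(3)→21·3+10≡21=v; e(4)→21·4+10≡16=q (all mod 26).

ghkvq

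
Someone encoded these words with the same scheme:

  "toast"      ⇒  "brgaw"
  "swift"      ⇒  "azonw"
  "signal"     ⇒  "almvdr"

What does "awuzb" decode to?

Shifts by position in toast: pos 0: t→b (+8), pos 1: o→r (+3), pos 2: a→g (+6), pos 3: s→a (+8), pos 4: t→w (+3) — repeating every 3. A repeating key of period 3 is used — shifts +8, +3, +6 over and over.
Reversing it on awuzb: a−8=s, w−3=t, u−6=o, z−8=r, b−3=y.

story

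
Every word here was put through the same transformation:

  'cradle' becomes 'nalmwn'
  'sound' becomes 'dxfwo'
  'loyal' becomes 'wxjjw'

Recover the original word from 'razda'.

group

The shifts repeat in a cycle of length 2: positions 0,1,… shift by +11, +9, then the pattern repeats.
Undoing it on razda: r−11=g, a−9=r, z−11=o, d−9=u, a−11=p.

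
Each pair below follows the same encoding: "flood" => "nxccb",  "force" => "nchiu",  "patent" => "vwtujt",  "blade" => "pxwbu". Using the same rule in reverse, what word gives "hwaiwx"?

rascal

This is an affine cipher: with a=0,…,z=25, each position x becomes (19x+22) mod 26.
Decoding hwaiwx: h(7)→11·(7−22)≡17=r; w(22)→11·(22−22)≡0=a; a(0)→11·(0−22)≡18=s; i(8)→11·(8−22)≡2=c; w(22)→11·(22−22)≡0=a; x(23)→11·(23−22)≡11=l (all mod 26).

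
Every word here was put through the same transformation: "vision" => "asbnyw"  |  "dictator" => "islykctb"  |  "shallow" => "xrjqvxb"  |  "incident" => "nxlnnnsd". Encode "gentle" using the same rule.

Shifts by position in vision: pos 0: v→a (+5), pos 1: i→s (+10), pos 2: s→b (+9), pos 3: i→n (+5), pos 4: o→y (+10), pos 5: n→w (+9) — repeating every 3. It's a Vigenère-style cipher with numeric key [5,10,9]: position i shifts by key[i mod 3].
Applying it to gentle: g+5=l, e+10=o, n+9=w, t+5=y, l+10=v, e+9=n.

lowyvn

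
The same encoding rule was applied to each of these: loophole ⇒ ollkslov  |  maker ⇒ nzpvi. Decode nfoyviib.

mulberry

Letters are reflected about the middle of the alphabet (position → 25−position): Atbash.
Decoding nfoyviib: n↔m, f↔u, o↔l, y↔b, v↔e, i↔r, i↔r, b↔y.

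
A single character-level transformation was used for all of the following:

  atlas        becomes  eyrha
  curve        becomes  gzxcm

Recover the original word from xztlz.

In atlas: a→e is +4, t→y is +5, l→r is +6, a→h is +7 — the shift increases by 1 each position. The shift increases by 1 at each position, starting from +4: 4, 5, 6, ….
Decoding xztlz: x−4=t, z−5=u, t−6=n, l−7=e, z−8=r.

tuner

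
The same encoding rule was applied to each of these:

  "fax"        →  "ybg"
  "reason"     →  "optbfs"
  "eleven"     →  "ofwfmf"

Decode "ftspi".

The word is reversed, then every letter is shifted forward by 1.
Reversing it on ftspi: shift back: f−1=e, t−1=s, s−1=r, p−1=o, i−1=h → esroh; then reverse → horse.

horse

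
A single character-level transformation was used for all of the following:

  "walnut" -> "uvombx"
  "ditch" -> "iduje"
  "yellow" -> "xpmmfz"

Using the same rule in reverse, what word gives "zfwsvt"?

survey

The word is reversed, then every letter is shifted forward by 1.
Undoing it on zfwsvt: shift back: z−1=y, f−1=e, w−1=v, s−1=r, v−1=u, t−1=s → yevrus; then reverse → survey.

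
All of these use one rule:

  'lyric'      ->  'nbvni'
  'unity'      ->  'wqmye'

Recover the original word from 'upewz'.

smart

Letter i (0-indexed) is shifted by i+2, so successive shifts are 2, 3, 4, ….
Reversing it on upewz: u−2=s, p−3=m, e−4=a, w−5=r, z−6=t.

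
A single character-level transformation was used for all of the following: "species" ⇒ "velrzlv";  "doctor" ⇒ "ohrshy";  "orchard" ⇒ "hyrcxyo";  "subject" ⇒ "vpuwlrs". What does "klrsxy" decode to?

s(18)→v(21) and p(15)→e(4) fit y≡23x+23 (mod 26); the inverse of 23 mod 26 is 17. This is an affine cipher: with a=0,…,z=25, each position x becomes (23x+23) mod 26.
Decoding klrsxy: k(10)→17·(10−23)≡13=n; l(11)→17·(11−23)≡4=e; r(17)→17·(17−23)≡2=c; s(18)→17·(18−23)≡19=t; x(23)→17·(23−23)≡0=a; y(24)→17·(24−23)≡17=r (all mod 26).

nectar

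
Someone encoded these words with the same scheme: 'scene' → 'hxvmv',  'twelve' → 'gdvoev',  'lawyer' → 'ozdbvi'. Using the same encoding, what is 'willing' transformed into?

droormt

Each letter is replaced by its mirror in the alphabet: a↔z, b↔y, c↔x, and so on (the Atbash cipher).
For willing: w↔d, i↔r, l↔o, l↔o, i↔r, n↔m, g↔t.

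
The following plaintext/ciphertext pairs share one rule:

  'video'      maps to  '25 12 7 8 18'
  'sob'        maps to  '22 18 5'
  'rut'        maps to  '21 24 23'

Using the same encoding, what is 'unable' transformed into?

24 17 4 5 15 8

v is letter #22 and maps to 25: an offset of 3. Letters become their 1-based position plus 3 (so a→4, b→5, …).
On unable: u=21→24, n=14→17, a=1→4, b=2→5, l=12→15, e=5→8.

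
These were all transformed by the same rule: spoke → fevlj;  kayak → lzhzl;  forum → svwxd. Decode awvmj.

drone

Each letter's alphabet position (a=0..z=25) is mapped through 9·x+25 mod 26 — an affine cipher.
Reversing it on awvmj: a(0)→3·(0−25)≡3=d; w(22)→3·(22−25)≡17=r; v(21)→3·(21−25)≡14=o; m(12)→3·(12−25)≡13=n; j(9)→3·(9−25)≡4=e (all mod 26).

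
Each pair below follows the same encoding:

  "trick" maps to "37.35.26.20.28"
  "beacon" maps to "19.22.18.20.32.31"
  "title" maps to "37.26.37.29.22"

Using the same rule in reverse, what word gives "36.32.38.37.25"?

t is letter #20 and maps to 37: an offset of 17. Each letter is replaced by its alphabet position (a=1..z=26) + 17.
Reversing it on 36.32.38.37.25: 36→(36−17)÷1=19=s, 32→(32−17)÷1=15=o, 38→(38−17)÷1=21=u, 37→(37−17)÷1=20=t, 25→(25−17)÷1=8=h.

south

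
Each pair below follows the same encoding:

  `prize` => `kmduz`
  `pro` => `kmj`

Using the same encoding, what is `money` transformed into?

hjizt

Compare letters: p→k is +21, r→m is +21, i→d is +21 — a constant shift. It's a constant shift of +21 (ROT21).
For money: m+21=h, o+21=j, n+21=i, e+21=z, y+21=t.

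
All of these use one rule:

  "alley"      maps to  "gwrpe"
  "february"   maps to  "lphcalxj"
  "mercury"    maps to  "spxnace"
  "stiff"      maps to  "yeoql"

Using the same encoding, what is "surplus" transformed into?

Shifts by position in alley: pos 0: a→g (+6), pos 1: l→w (+11), pos 2: l→r (+6), pos 3: e→p (+11) — repeating every 2. A repeating key of period 2 is used — shifts +6, +11 over and over.
On surplus: s+6=y, u+11=f, r+6=x, p+11=a, l+6=r, u+11=f, s+6=y.

yfxarfy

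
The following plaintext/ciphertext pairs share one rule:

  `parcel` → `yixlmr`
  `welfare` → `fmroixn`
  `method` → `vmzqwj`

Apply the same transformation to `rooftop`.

awuobuy

Shifts by position in parcel: pos 0: p→y (+9), pos 1: a→i (+8), pos 2: r→x (+6), pos 3: c→l (+9), pos 4: e→m (+8), pos 5: l→r (+6) — repeating every 3. A repeating key of period 3 is used — shifts +9, +8, +6 over and over.
On rooftop: r+9=a, o+8=w, o+6=u, f+9=o, t+8=b, o+6=u, p+9=y.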